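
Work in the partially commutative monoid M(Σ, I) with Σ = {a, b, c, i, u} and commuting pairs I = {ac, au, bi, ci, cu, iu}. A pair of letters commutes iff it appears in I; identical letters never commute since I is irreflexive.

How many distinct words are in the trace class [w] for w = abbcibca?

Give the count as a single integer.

11

piece 0:a — minimal
piece 1:b rests on {0:a}
piece 2:b rests on {1:b}
piece 3:c rests on {2:b}
piece 4:i rests on {0:a}
piece 5:b rests on {3:c}
piece 6:c rests on {5:b}
piece 7:a rests on {4:i, 5:b}
minimal pieces: {0:a}
ways to finish when only these pieces remain (= sum over removing one remaining piece with nothing left below it):
  1 left: {6}→1  {7}→1
  2 left: {4,7}→1  {6,7}→2
  3 left: {4,6,7}→3  {5,6,7}→2
  4 left: {3,5,6,7}→2  {4,5,6,7}→5
  5 left: {2,3,5,6,7}→2  {3,4,5,6,7}→7
  6 left: {1,2,3,5,6,7}→2  {2,3,4,5,6,7}→9
  placing 0:a first → 11 extensions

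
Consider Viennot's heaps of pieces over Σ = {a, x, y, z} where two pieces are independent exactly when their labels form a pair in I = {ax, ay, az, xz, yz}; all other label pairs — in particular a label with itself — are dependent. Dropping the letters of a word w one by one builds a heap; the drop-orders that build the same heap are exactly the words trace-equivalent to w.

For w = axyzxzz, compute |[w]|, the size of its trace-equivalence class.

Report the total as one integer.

drop 0:a onto floor
drop 1:x onto floor
drop 2:y onto {1:x}
drop 3:z onto floor
drop 4:x onto {2:y}
drop 5:z onto {3:z}
drop 6:z onto {5:z}
ground layer = {0:a, 1:x, 3:z}
drop-orders for the pieces not yet dropped (sum over which currently-grounded one goes next):
  1 to go: {0} 1  {4} 1  {6} 1
  2 to go: {0,4} 2  {0,6} 2  {2,4} 1  {4,6} 2  {5,6} 1
  3 to go: {0,2,4} 3  {0,4,6} 6  {0,5,6} 3  {1,2,4} 1  {2,4,6} 3  {3,5,6} 1  {4,5,6} 3
  4 to go: {0,1,2,4} 4  {0,2,4,6} 12  {0,3,5,6} 4  {0,4,5,6} 12  {1,2,4,6} 4  {2,4,5,6} 6  {3,4,5,6} 4
  5 to go: {0,1,2,4,6} 20  {0,2,4,5,6} 30  {0,3,4,5,6} 20  {1,2,4,5,6} 10  {2,3,4,5,6} 10
  if 0:a drops first: 20 orders
  if 1:x drops first: 60 orders
  if 3:z drops first: 60 orders
heap linearizations: 140

140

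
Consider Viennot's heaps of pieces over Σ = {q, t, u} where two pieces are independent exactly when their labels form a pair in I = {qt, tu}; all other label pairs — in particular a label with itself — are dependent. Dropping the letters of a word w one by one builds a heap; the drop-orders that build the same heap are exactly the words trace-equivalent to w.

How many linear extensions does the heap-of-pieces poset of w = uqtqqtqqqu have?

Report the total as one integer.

drop 0:u onto floor
drop 1:q onto {0:u}
drop 2:t onto floor
drop 3:q onto {1:q}
drop 4:q onto {3:q}
drop 5:t onto {2:t}
drop 6:q onto {4:q}
drop 7:q onto {6:q}
drop 8:q onto {7:q}
drop 9:u onto {8:q}
ground layer = {0:u, 2:t}
drop-orders for the pieces not yet dropped (sum over which currently-grounded one goes next):
  1 to go: {5} 1  {9} 1
  2 to go: {2,5} 1  {5,9} 2  {8,9} 1
  3 to go: {2,5,9} 3  {5,8,9} 3  {7,8,9} 1
  4 to go: {2,5,8,9} 6  {5,7,8,9} 4  {6,7,8,9} 1
  5 to go: {2,5,7,8,9} 10  {4,6,7,8,9} 1  {5,6,7,8,9} 5
  6 to go: {2,5,6,7,8,9} 15  {3,4,6,7,8,9} 1  {4,5,6,7,8,9} 6
  7 to go: {1,3,4,6,7,8,9} 1  {2,4,5,6,7,8,9} 21  {3,4,5,6,7,8,9} 7
  8 to go: {0,1,3,4,6,7,8,9} 1  {1,3,4,5,6,7,8,9} 8  {2,3,4,5,6,7,8,9} 28
  if 0:u drops first: 36 orders
  if 2:t drops first: 9 orders
heap linearizations: 45

45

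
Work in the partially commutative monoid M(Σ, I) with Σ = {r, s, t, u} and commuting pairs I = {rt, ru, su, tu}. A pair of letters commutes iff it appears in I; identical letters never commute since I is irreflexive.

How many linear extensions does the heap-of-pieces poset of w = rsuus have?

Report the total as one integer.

#0=r has no predecessor
#1=s depends on [0:r]
#2=u has no predecessor
#3=u depends on [2:u]
#4=s depends on [1:s]
sources: [0:r, 2:u]
N(rest) = Σ N(rest − s) over sources s of rest; N(one piece) = 1:
  size 1 → [3]=1  [4]=1
  size 2 → [1,4]=1  [2,3]=1  [3,4]=2
  size 3 → [0,1,4]=1  [1,3,4]=3  [2,3,4]=3
  first=0(r) contributes 6
  first=2(u) contributes 4
|[w]| = 10

10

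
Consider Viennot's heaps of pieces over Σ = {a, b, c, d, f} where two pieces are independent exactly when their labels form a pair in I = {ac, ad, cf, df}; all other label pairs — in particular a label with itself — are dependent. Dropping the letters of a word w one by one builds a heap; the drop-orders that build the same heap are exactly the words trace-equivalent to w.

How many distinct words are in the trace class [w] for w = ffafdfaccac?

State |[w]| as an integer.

330

piece 0:f — minimal
piece 1:f rests on {0:f}
piece 2:a rests on {1:f}
piece 3:f rests on {2:a}
piece 4:d — minimal
piece 5:f rests on {3:f}
piece 6:a rests on {5:f}
piece 7:c rests on {4:d}
piece 8:c rests on {7:c}
piece 9:a rests on {6:a}
piece 10:c rests on {8:c}
minimal pieces: {0:f, 4:d}
ways to finish when only these pieces remain (= sum over removing one remaining piece with nothing left below it):
  1 left: {9}→1  {10}→1
  2 left: {6,9}→1  {8,10}→1  {9,10}→2
  3 left: {5,6,9}→1  {6,9,10}→3  {7,8,10}→1  {8,9,10}→3
  4 left: {3,5,6,9}→1  {4,7,8,10}→1  {5,6,9,10}→4  {6,8,9,10}→6  {7,8,9,10}→4
  5 left: {2,3,5,6,9}→1  {3,5,6,9,10}→5  {4,7,8,9,10}→5  {5,6,8,9,10}→10  {6,7,8,9,10}→10
  6 left: {1,2,3,5,6,9}→1  {2,3,5,6,9,10}→6  {3,5,6,8,9,10}→15  {4,6,7,8,9,10}→15  {5,6,7,8,9,10}→20
  7 left: {0,1,2,3,5,6,9}→1  {1,2,3,5,6,9,10}→7  {2,3,5,6,8,9,10}→21  {3,5,6,7,8,9,10}→35  {4,5,6,7,8,9,10}→35
  8 left: {0,1,2,3,5,6,9,10}→8  {1,2,3,5,6,8,9,10}→28  {2,3,5,6,7,8,9,10}→56  {3,4,5,6,7,8,9,10}→70
  9 left: {0,1,2,3,5,6,8,9,10}→36  {1,2,3,5,6,7,8,9,10}→84  {2,3,4,5,6,7,8,9,10}→126
  placing 0:f first → 210 extensions
  placing 4:d first → 120 extensions
total linear extensions = 330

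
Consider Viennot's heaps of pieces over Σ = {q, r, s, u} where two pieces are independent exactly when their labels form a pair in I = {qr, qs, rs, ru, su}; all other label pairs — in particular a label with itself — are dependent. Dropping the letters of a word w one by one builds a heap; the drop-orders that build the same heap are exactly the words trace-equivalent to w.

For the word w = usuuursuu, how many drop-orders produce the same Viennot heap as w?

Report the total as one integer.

252

drop 0:u onto floor
drop 1:s onto floor
drop 2:u onto {0:u}
drop 3:u onto {2:u}
drop 4:u onto {3:u}
drop 5:r onto floor
drop 6:s onto {1:s}
drop 7:u onto {4:u}
drop 8:u onto {7:u}
ground layer = {0:u, 1:s, 5:r}
drop-orders for the pieces not yet dropped (sum over which currently-grounded one goes next):
  1 to go: {5} 1  {6} 1  {8} 1
  2 to go: {1,6} 1  {5,6} 2  {5,8} 2  {6,8} 2  {7,8} 1
  3 to go: {1,5,6} 3  {1,6,8} 3  {4,7,8} 1  {5,6,8} 6  {5,7,8} 3  {6,7,8} 3
  4 to go: {1,5,6,8} 12  {1,6,7,8} 6  {3,4,7,8} 1  {4,5,7,8} 4  {4,6,7,8} 4  {5,6,7,8} 12
  5 to go: {1,4,6,7,8} 10  {1,5,6,7,8} 30  {2,3,4,7,8} 1  {3,4,5,7,8} 5  {3,4,6,7,8} 5  {4,5,6,7,8} 20
  6 to go: {0,2,3,4,7,8} 1  {1,3,4,6,7,8} 15  {1,4,5,6,7,8} 60  {2,3,4,5,7,8} 6  {2,3,4,6,7,8} 6  {3,4,5,6,7,8} 30
  7 to go: {0,2,3,4,5,7,8} 7  {0,2,3,4,6,7,8} 7  {1,2,3,4,6,7,8} 21  {1,3,4,5,6,7,8} 105  {2,3,4,5,6,7,8} 42
  if 0:u drops first: 168 orders
  if 1:s drops first: 56 orders
  if 5:r drops first: 28 orders
heap linearizations: 252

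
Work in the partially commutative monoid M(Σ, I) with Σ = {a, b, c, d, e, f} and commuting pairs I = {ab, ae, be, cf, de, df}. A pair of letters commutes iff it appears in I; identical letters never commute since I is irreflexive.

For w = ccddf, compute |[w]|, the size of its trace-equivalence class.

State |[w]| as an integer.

drop 0:c onto floor
drop 1:c onto {0:c}
drop 2:d onto {1:c}
drop 3:d onto {2:d}
drop 4:f onto floor
ground layer = {0:c, 4:f}
drop-orders for the pieces not yet dropped (sum over which currently-grounded one goes next):
  1 to go: {3} 1  {4} 1
  2 to go: {2,3} 1  {3,4} 2
  3 to go: {1,2,3} 1  {2,3,4} 3
  if 0:c drops first: 4 orders
  if 4:f drops first: 1 orders
heap linearizations: 5

5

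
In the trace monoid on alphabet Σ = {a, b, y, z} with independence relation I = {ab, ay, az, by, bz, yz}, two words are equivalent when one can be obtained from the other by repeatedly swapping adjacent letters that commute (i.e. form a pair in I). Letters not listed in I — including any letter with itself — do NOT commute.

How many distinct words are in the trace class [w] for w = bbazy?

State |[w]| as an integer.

60

piece 0:b — minimal
piece 1:b rests on {0:b}
piece 2:a — minimal
piece 3:z — minimal
piece 4:y — minimal
minimal pieces: {0:b, 2:a, 3:z, 4:y}
ways to finish when only these pieces remain (= sum over removing one remaining piece with nothing left below it):
  1 left: {1}→1  {2}→1  {3}→1  {4}→1
  2 left: {0,1}→1  {1,2}→2  {1,3}→2  {1,4}→2  {2,3}→2  {2,4}→2  {3,4}→2
  3 left: {0,1,2}→3  {0,1,3}→3  {0,1,4}→3  {1,2,3}→6  {1,2,4}→6  {1,3,4}→6  {2,3,4}→6
  placing 0:b first → 24 extensions
  placing 2:a first → 12 extensions
  placing 3:z first → 12 extensions
  placing 4:y first → 12 extensions
total linear extensions = 60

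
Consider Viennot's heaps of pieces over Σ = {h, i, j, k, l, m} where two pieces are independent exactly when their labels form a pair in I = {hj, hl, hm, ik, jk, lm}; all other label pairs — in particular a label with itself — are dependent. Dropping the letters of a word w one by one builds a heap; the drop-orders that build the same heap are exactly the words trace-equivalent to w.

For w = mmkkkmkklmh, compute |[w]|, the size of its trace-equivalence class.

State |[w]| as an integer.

6

0(m) covers ∅
1(m) covers 0:m
2(k) covers 1:m
3(k) covers 2:k
4(k) covers 3:k
5(m) covers 4:k
6(k) covers 5:m
7(k) covers 6:k
8(l) covers 7:k
9(m) covers 7:k
10(h) covers 7:k
floor of heap: 0:m
completions by unplaced set U, small U first (add the entries for U minus each lowest piece of U):
  |U|=1: {8}:1  {9}:1  {10}:1
  |U|=2: {8,9}:2  {8,10}:2  {9,10}:2
  |U|=3: {8,9,10}:6
  |U|=4: {7,8,9,10}:6
  |U|=5: {6,7,8,9,10}:6
  |U|=6: {5,6,7,8,9,10}:6
  |U|=7: {4,5,6,7,8,9,10}:6
  |U|=8: {3,4,5,6,7,8,9,10}:6
  |U|=9: {2,3,4,5,6,7,8,9,10}:6
  start at 0(m): 6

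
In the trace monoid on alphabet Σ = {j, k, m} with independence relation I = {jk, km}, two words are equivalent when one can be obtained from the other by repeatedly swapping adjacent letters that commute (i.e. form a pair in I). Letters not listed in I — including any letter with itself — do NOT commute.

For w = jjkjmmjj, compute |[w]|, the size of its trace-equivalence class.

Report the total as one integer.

8

drop 0:j onto floor
drop 1:j onto {0:j}
drop 2:k onto floor
drop 3:j onto {1:j}
drop 4:m onto {3:j}
drop 5:m onto {4:m}
drop 6:j onto {5:m}
drop 7:j onto {6:j}
ground layer = {0:j, 2:k}
drop-orders for the pieces not yet dropped (sum over which currently-grounded one goes next):
  1 to go: {2} 1  {7} 1
  2 to go: {2,7} 2  {6,7} 1
  3 to go: {2,6,7} 3  {5,6,7} 1
  4 to go: {2,5,6,7} 4  {4,5,6,7} 1
  5 to go: {2,4,5,6,7} 5  {3,4,5,6,7} 1
  6 to go: {1,3,4,5,6,7} 1  {2,3,4,5,6,7} 6
  if 0:j drops first: 7 orders
  if 2:k drops first: 1 orders
heap linearizations: 8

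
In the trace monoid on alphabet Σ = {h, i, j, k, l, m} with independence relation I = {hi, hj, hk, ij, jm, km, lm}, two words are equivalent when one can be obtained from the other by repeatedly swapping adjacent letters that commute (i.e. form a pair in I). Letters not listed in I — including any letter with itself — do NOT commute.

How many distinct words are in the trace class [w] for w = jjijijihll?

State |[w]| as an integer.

#0=j has no predecessor
#1=j depends on [0:j]
#2=i has no predecessor
#3=j depends on [1:j]
#4=i depends on [2:i]
#5=j depends on [3:j]
#6=i depends on [4:i]
#7=h has no predecessor
#8=l depends on [5:j, 6:i, 7:h]
#9=l depends on [8:l]
sources: [0:j, 2:i, 7:h]
N(rest) = Σ N(rest − s) over sources s of rest; N(one piece) = 1:
  size 1 → [9]=1
  size 2 → [8,9]=1
  size 3 → [5,8,9]=1  [6,8,9]=1  [7,8,9]=1
  size 4 → [3,5,8,9]=1  [4,6,8,9]=1  [5,6,8,9]=2  [5,7,8,9]=2  [6,7,8,9]=2
  size 5 → [1,3,5,8,9]=1  [2,4,6,8,9]=1  [3,5,6,8,9]=3  [3,5,7,8,9]=3  [4,5,6,8,9]=3  [4,6,7,8,9]=3  [5,6,7,8,9]=6
  size 6 → [0,1,3,5,8,9]=1  [1,3,5,6,8,9]=4  [1,3,5,7,8,9]=4  [2,4,5,6,8,9]=4  [2,4,6,7,8,9]=4  [3,4,5,6,8,9]=6  [3,5,6,7,8,9]=12  [4,5,6,7,8,9]=12
  size 7 → [0,1,3,5,6,8,9]=5  [0,1,3,5,7,8,9]=5  [1,3,4,5,6,8,9]=10  [1,3,5,6,7,8,9]=20  [2,3,4,5,6,8,9]=10  [2,4,5,6,7,8,9]=20  [3,4,5,6,7,8,9]=30
  size 8 → [0,1,3,4,5,6,8,9]=15  [0,1,3,5,6,7,8,9]=30  [1,2,3,4,5,6,8,9]=20  [1,3,4,5,6,7,8,9]=60  [2,3,4,5,6,7,8,9]=60
  first=0(j) contributes 140
  first=2(i) contributes 105
  first=7(h) contributes 35
|[w]| = 280

280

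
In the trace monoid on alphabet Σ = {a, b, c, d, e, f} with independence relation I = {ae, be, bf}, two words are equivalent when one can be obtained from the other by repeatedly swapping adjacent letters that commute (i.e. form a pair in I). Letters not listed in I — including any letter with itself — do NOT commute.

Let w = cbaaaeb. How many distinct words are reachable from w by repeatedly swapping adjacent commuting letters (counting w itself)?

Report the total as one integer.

#0=c has no predecessor
#1=b depends on [0:c]
#2=a depends on [1:b]
#3=a depends on [2:a]
#4=a depends on [3:a]
#5=e depends on [0:c]
#6=b depends on [4:a]
sources: [0:c]
N(rest) = Σ N(rest − s) over sources s of rest; N(one piece) = 1:
  size 1 → [5]=1  [6]=1
  size 2 → [4,6]=1  [5,6]=2
  size 3 → [3,4,6]=1  [4,5,6]=3
  size 4 → [2,3,4,6]=1  [3,4,5,6]=4
  size 5 → [1,2,3,4,6]=1  [2,3,4,5,6]=5
  first=0(c) contributes 6

6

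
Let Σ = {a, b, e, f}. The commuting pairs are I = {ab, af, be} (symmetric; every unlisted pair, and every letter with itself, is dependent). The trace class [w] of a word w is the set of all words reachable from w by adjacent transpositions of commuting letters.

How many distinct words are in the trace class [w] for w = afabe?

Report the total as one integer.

#0=a has no predecessor
#1=f has no predecessor
#2=a depends on [0:a]
#3=b depends on [1:f]
#4=e depends on [1:f, 2:a]
sources: [0:a, 1:f]
N(rest) = Σ N(rest − s) over sources s of rest; N(one piece) = 1:
  size 1 → [3]=1  [4]=1
  size 2 → [2,4]=1  [3,4]=2
  size 3 → [0,2,4]=1  [1,3,4]=2  [2,3,4]=3
  first=0(a) contributes 5
  first=1(f) contributes 4
|[w]| = 9

9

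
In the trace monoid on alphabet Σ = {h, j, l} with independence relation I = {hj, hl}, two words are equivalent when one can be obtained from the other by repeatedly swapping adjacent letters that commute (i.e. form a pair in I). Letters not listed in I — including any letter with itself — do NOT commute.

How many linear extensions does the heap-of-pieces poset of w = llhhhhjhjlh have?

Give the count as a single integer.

462

#0=l has no predecessor
#1=l depends on [0:l]
#2=h has no predecessor
#3=h depends on [2:h]
#4=h depends on [3:h]
#5=h depends on [4:h]
#6=j depends on [1:l]
#7=h depends on [5:h]
#8=j depends on [6:j]
#9=l depends on [8:j]
#10=h depends on [7:h]
sources: [0:l, 2:h]
N(rest) = Σ N(rest − s) over sources s of rest; N(one piece) = 1:
  size 1 → [9]=1  [10]=1
  size 2 → [7,10]=1  [8,9]=1  [9,10]=2
  size 3 → [5,7,10]=1  [6,8,9]=1  [7,9,10]=3  [8,9,10]=3
  size 4 → [1,6,8,9]=1  [4,5,7,10]=1  [5,7,9,10]=4  [6,8,9,10]=4  [7,8,9,10]=6
  size 5 → [0,1,6,8,9]=1  [1,6,8,9,10]=5  [3,4,5,7,10]=1  [4,5,7,9,10]=5  [5,7,8,9,10]=10  [6,7,8,9,10]=10
  size 6 → [0,1,6,8,9,10]=6  [1,6,7,8,9,10]=15  [2,3,4,5,7,10]=1  [3,4,5,7,9,10]=6  [4,5,7,8,9,10]=15  [5,6,7,8,9,10]=20
  size 7 → [0,1,6,7,8,9,10]=21  [1,5,6,7,8,9,10]=35  [2,3,4,5,7,9,10]=7  [3,4,5,7,8,9,10]=21  [4,5,6,7,8,9,10]=35
  size 8 → [0,1,5,6,7,8,9,10]=56  [1,4,5,6,7,8,9,10]=70  [2,3,4,5,7,8,9,10]=28  [3,4,5,6,7,8,9,10]=56
  size 9 → [0,1,4,5,6,7,8,9,10]=126  [1,3,4,5,6,7,8,9,10]=126  [2,3,4,5,6,7,8,9,10]=84
  first=0(l) contributes 210
  first=2(h) contributes 252
|[w]| = 462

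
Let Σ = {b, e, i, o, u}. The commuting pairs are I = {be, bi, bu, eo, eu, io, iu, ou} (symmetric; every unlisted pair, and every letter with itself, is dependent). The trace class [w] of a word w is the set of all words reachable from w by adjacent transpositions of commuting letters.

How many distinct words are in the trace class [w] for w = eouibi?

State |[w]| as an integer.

#0=e has no predecessor
#1=o has no predecessor
#2=u has no predecessor
#3=i depends on [0:e]
#4=b depends on [1:o]
#5=i depends on [3:i]
sources: [0:e, 1:o, 2:u]
N(rest) = Σ N(rest − s) over sources s of rest; N(one piece) = 1:
  size 1 → [2]=1  [4]=1  [5]=1
  size 2 → [1,4]=1  [2,4]=2  [2,5]=2  [3,5]=1  [4,5]=2
  size 3 → [0,3,5]=1  [1,2,4]=3  [1,4,5]=3  [2,3,5]=3  [2,4,5]=6  [3,4,5]=3
  size 4 → [0,2,3,5]=4  [0,3,4,5]=4  [1,2,4,5]=12  [1,3,4,5]=6  [2,3,4,5]=12
  first=0(e) contributes 30
  first=1(o) contributes 20
  first=2(u) contributes 10
|[w]| = 60

60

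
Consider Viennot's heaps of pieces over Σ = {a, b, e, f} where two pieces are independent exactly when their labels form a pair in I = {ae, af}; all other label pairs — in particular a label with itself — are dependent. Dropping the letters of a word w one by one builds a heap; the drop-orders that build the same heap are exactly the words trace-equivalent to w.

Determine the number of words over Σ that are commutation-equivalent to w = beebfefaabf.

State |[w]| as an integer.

piece 0:b — minimal
piece 1:e rests on {0:b}
piece 2:e rests on {1:e}
piece 3:b rests on {2:e}
piece 4:f rests on {3:b}
piece 5:e rests on {4:f}
piece 6:f rests on {5:e}
piece 7:a rests on {3:b}
piece 8:a rests on {7:a}
piece 9:b rests on {6:f, 8:a}
piece 10:f rests on {9:b}
minimal pieces: {0:b}
ways to finish when only these pieces remain (= sum over removing one remaining piece with nothing left below it):
  1 left: {10}→1
  2 left: {9,10}→1
  3 left: {6,9,10}→1  {8,9,10}→1
  4 left: {5,6,9,10}→1  {6,8,9,10}→2  {7,8,9,10}→1
  5 left: {4,5,6,9,10}→1  {5,6,8,9,10}→3  {6,7,8,9,10}→3
  6 left: {4,5,6,8,9,10}→4  {5,6,7,8,9,10}→6
  7 left: {4,5,6,7,8,9,10}→10
  8 left: {3,4,5,6,7,8,9,10}→10
  9 left: {2,3,4,5,6,7,8,9,10}→10
  placing 0:b first → 10 extensions

10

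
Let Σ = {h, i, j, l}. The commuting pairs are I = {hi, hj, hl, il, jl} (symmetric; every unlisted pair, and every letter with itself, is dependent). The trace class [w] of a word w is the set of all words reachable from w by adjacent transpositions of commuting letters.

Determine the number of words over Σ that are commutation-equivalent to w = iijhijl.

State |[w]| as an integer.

drop 0:i onto floor
drop 1:i onto {0:i}
drop 2:j onto {1:i}
drop 3:h onto floor
drop 4:i onto {2:j}
drop 5:j onto {4:i}
drop 6:l onto floor
ground layer = {0:i, 3:h, 6:l}
drop-orders for the pieces not yet dropped (sum over which currently-grounded one goes next):
  1 to go: {3} 1  {5} 1  {6} 1
  2 to go: {3,5} 2  {3,6} 2  {4,5} 1  {5,6} 2
  3 to go: {2,4,5} 1  {3,4,5} 3  {3,5,6} 6  {4,5,6} 3
  4 to go: {1,2,4,5} 1  {2,3,4,5} 4  {2,4,5,6} 4  {3,4,5,6} 12
  5 to go: {0,1,2,4,5} 1  {1,2,3,4,5} 5  {1,2,4,5,6} 5  {2,3,4,5,6} 20
  if 0:i drops first: 30 orders
  if 3:h drops first: 6 orders
  if 6:l drops first: 6 orders
heap linearizations: 42

42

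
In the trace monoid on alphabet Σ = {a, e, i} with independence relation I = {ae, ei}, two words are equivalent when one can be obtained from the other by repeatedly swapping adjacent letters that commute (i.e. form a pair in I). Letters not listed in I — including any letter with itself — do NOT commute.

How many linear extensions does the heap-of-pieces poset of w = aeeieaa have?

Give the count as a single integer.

35

0(a) covers ∅
1(e) covers ∅
2(e) covers 1:e
3(i) covers 0:a
4(e) covers 2:e
5(a) covers 3:i
6(a) covers 5:a
floor of heap: 0:a, 1:e
completions by unplaced set U, small U first (add the entries for U minus each lowest piece of U):
  |U|=1: {4}:1  {6}:1
  |U|=2: {2,4}:1  {4,6}:2  {5,6}:1
  |U|=3: {1,2,4}:1  {2,4,6}:3  {3,5,6}:1  {4,5,6}:3
  |U|=4: {0,3,5,6}:1  {1,2,4,6}:4  {2,4,5,6}:6  {3,4,5,6}:4
  |U|=5: {0,3,4,5,6}:5  {1,2,4,5,6}:10  {2,3,4,5,6}:10
  start at 0(a): 20
  start at 1(e): 15
sum over floor = 35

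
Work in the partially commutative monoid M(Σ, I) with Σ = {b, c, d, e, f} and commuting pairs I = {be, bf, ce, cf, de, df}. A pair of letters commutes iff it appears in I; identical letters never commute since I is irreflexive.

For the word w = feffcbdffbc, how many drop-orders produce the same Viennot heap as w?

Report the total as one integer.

462

drop 0:f onto floor
drop 1:e onto {0:f}
drop 2:f onto {1:e}
drop 3:f onto {2:f}
drop 4:c onto floor
drop 5:b onto {4:c}
drop 6:d onto {5:b}
drop 7:f onto {3:f}
drop 8:f onto {7:f}
drop 9:b onto {6:d}
drop 10:c onto {9:b}
ground layer = {0:f, 4:c}
drop-orders for the pieces not yet dropped (sum over which currently-grounded one goes next):
  1 to go: {8} 1  {10} 1
  2 to go: {7,8} 1  {8,10} 2  {9,10} 1
  3 to go: {3,7,8} 1  {6,9,10} 1  {7,8,10} 3  {8,9,10} 3
  4 to go: {2,3,7,8} 1  {3,7,8,10} 4  {5,6,9,10} 1  {6,8,9,10} 4  {7,8,9,10} 6
  5 to go: {1,2,3,7,8} 1  {2,3,7,8,10} 5  {3,7,8,9,10} 10  {4,5,6,9,10} 1  {5,6,8,9,10} 5  {6,7,8,9,10} 10
  6 to go: {0,1,2,3,7,8} 1  {1,2,3,7,8,10} 6  {2,3,7,8,9,10} 15  {3,6,7,8,9,10} 20  {4,5,6,8,9,10} 6  {5,6,7,8,9,10} 15
  7 to go: {0,1,2,3,7,8,10} 7  {1,2,3,7,8,9,10} 21  {2,3,6,7,8,9,10} 35  {3,5,6,7,8,9,10} 35  {4,5,6,7,8,9,10} 21
  8 to go: {0,1,2,3,7,8,9,10} 28  {1,2,3,6,7,8,9,10} 56  {2,3,5,6,7,8,9,10} 70  {3,4,5,6,7,8,9,10} 56
  9 to go: {0,1,2,3,6,7,8,9,10} 84  {1,2,3,5,6,7,8,9,10} 126  {2,3,4,5,6,7,8,9,10} 126
  if 0:f drops first: 252 orders
  if 4:c drops first: 210 orders
heap linearizations: 462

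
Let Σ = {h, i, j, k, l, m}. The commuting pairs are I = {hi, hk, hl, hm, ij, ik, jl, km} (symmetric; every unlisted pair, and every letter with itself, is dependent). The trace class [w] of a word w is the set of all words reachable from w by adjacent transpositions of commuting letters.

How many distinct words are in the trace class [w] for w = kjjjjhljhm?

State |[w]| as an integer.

15

drop 0:k onto floor
drop 1:j onto {0:k}
drop 2:j onto {1:j}
drop 3:j onto {2:j}
drop 4:j onto {3:j}
drop 5:h onto {4:j}
drop 6:l onto {0:k}
drop 7:j onto {5:h}
drop 8:h onto {7:j}
drop 9:m onto {6:l, 7:j}
ground layer = {0:k}
drop-orders for the pieces not yet dropped (sum over which currently-grounded one goes next):
  1 to go: {8} 1  {9} 1
  2 to go: {6,9} 1  {8,9} 2
  3 to go: {6,8,9} 3  {7,8,9} 2
  4 to go: {5,7,8,9} 2  {6,7,8,9} 5
  5 to go: {4,5,7,8,9} 2  {5,6,7,8,9} 7
  6 to go: {3,4,5,7,8,9} 2  {4,5,6,7,8,9} 9
  7 to go: {2,3,4,5,7,8,9} 2  {3,4,5,6,7,8,9} 11
  8 to go: {1,2,3,4,5,7,8,9} 2  {2,3,4,5,6,7,8,9} 13
  if 0:k drops first: 15 orders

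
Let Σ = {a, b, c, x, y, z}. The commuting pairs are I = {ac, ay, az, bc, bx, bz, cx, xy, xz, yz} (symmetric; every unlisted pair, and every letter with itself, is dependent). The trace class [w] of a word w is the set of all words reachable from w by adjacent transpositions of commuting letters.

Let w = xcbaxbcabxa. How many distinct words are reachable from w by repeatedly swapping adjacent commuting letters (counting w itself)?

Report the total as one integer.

440

piece 0:x — minimal
piece 1:c — minimal
piece 2:b — minimal
piece 3:a rests on {0:x, 2:b}
piece 4:x rests on {3:a}
piece 5:b rests on {3:a}
piece 6:c rests on {1:c}
piece 7:a rests on {4:x, 5:b}
piece 8:b rests on {7:a}
piece 9:x rests on {7:a}
piece 10:a rests on {8:b, 9:x}
minimal pieces: {0:x, 1:c, 2:b}
ways to finish when only these pieces remain (= sum over removing one remaining piece with nothing left below it):
  1 left: {6}→1  {10}→1
  2 left: {1,6}→1  {6,10}→2  {8,10}→1  {9,10}→1
  3 left: {1,6,10}→3  {6,8,10}→3  {6,9,10}→3  {8,9,10}→2
  4 left: {1,6,8,10}→6  {1,6,9,10}→6  {6,8,9,10}→8  {7,8,9,10}→2
  5 left: {1,6,8,9,10}→20  {4,7,8,9,10}→2  {5,7,8,9,10}→2  {6,7,8,9,10}→10
  6 left: {1,6,7,8,9,10}→30  {4,5,7,8,9,10}→4  {4,6,7,8,9,10}→12  {5,6,7,8,9,10}→12
  7 left: {1,4,6,7,8,9,10}→42  {1,5,6,7,8,9,10}→42  {3,4,5,7,8,9,10}→4  {4,5,6,7,8,9,10}→28
  8 left: {0,3,4,5,7,8,9,10}→4  {1,4,5,6,7,8,9,10}→112  {2,3,4,5,7,8,9,10}→4  {3,4,5,6,7,8,9,10}→32
  9 left: {0,2,3,4,5,7,8,9,10}→8  {0,3,4,5,6,7,8,9,10}→36  {1,3,4,5,6,7,8,9,10}→144  {2,3,4,5,6,7,8,9,10}→36
  placing 0:x first → 180 extensions
  placing 1:c first → 80 extensions
  placing 2:b first → 180 extensions
total linear extensions = 440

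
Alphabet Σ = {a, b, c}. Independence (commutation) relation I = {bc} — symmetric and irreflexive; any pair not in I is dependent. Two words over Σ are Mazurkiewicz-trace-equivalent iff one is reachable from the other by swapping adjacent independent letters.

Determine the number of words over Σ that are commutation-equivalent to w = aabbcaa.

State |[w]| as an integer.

3

piece 0:a — minimal
piece 1:a rests on {0:a}
piece 2:b rests on {1:a}
piece 3:b rests on {2:b}
piece 4:c rests on {1:a}
piece 5:a rests on {3:b, 4:c}
piece 6:a rests on {5:a}
minimal pieces: {0:a}
ways to finish when only these pieces remain (= sum over removing one remaining piece with nothing left below it):
  1 left: {6}→1
  2 left: {5,6}→1
  3 left: {3,5,6}→1  {4,5,6}→1
  4 left: {2,3,5,6}→1  {3,4,5,6}→2
  5 left: {2,3,4,5,6}→3
  placing 0:a first → 3 extensions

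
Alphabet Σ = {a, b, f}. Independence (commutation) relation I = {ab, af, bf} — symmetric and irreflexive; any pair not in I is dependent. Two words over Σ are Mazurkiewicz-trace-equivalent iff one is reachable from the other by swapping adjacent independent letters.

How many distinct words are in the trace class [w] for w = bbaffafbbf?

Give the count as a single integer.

0(b) covers ∅
1(b) covers 0:b
2(a) covers ∅
3(f) covers ∅
4(f) covers 3:f
5(a) covers 2:a
6(f) covers 4:f
7(b) covers 1:b
8(b) covers 7:b
9(f) covers 6:f
floor of heap: 0:b, 2:a, 3:f
completions by unplaced set U, small U first (add the entries for U minus each lowest piece of U):
  |U|=1: {5}:1  {8}:1  {9}:1
  |U|=2: {2,5}:1  {5,8}:2  {5,9}:2  {6,9}:1  {7,8}:1  {8,9}:2
  |U|=3: {1,7,8}:1  {2,5,8}:3  {2,5,9}:3  {4,6,9}:1  {5,6,9}:3  {5,7,8}:3  {5,8,9}:6  {6,8,9}:3  {7,8,9}:3
  |U|=4: {0,1,7,8}:1  {1,5,7,8}:4  {1,7,8,9}:4  {2,5,6,9}:6  {2,5,7,8}:6  {2,5,8,9}:12  {3,4,6,9}:1  {4,5,6,9}:4  {4,6,8,9}:4  {5,6,8,9}:12  {5,7,8,9}:12  {6,7,8,9}:6
  |U|=5: {0,1,5,7,8}:5  {0,1,7,8,9}:5  {1,2,5,7,8}:10  {1,5,7,8,9}:20  {1,6,7,8,9}:10  {2,4,5,6,9}:10  {2,5,6,8,9}:30  {2,5,7,8,9}:30  {3,4,5,6,9}:5  {3,4,6,8,9}:5  {4,5,6,8,9}:20  {4,6,7,8,9}:10  {5,6,7,8,9}:30
  |U|=6: {0,1,2,5,7,8}:15  {0,1,5,7,8,9}:30  {0,1,6,7,8,9}:15  {1,2,5,7,8,9}:60  {1,4,6,7,8,9}:20  {1,5,6,7,8,9}:60  {2,3,4,5,6,9}:15  {2,4,5,6,8,9}:60  {2,5,6,7,8,9}:90  {3,4,5,6,8,9}:30  {3,4,6,7,8,9}:15  {4,5,6,7,8,9}:60
  |U|=7: {0,1,2,5,7,8,9}:105  {0,1,4,6,7,8,9}:35  {0,1,5,6,7,8,9}:105  {1,2,5,6,7,8,9}:210  {1,3,4,6,7,8,9}:35  {1,4,5,6,7,8,9}:140  {2,3,4,5,6,8,9}:105  {2,4,5,6,7,8,9}:210  {3,4,5,6,7,8,9}:105
  |U|=8: {0,1,2,5,6,7,8,9}:420  {0,1,3,4,6,7,8,9}:70  {0,1,4,5,6,7,8,9}:280  {1,2,4,5,6,7,8,9}:560  {1,3,4,5,6,7,8,9}:280  {2,3,4,5,6,7,8,9}:420
  start at 0(b): 1260
  start at 2(a): 630
  start at 3(f): 1260
sum over floor = 3150

3150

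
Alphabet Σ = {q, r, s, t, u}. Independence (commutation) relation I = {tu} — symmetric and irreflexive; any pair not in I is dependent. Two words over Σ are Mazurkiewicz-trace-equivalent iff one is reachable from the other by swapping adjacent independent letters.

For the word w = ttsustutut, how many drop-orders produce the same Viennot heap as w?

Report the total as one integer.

10

drop 0:t onto floor
drop 1:t onto {0:t}
drop 2:s onto {1:t}
drop 3:u onto {2:s}
drop 4:s onto {3:u}
drop 5:t onto {4:s}
drop 6:u onto {4:s}
drop 7:t onto {5:t}
drop 8:u onto {6:u}
drop 9:t onto {7:t}
ground layer = {0:t}
drop-orders for the pieces not yet dropped (sum over which currently-grounded one goes next):
  1 to go: {8} 1  {9} 1
  2 to go: {6,8} 1  {7,9} 1  {8,9} 2
  3 to go: {5,7,9} 1  {6,8,9} 3  {7,8,9} 3
  4 to go: {5,7,8,9} 4  {6,7,8,9} 6
  5 to go: {5,6,7,8,9} 10
  6 to go: {4,5,6,7,8,9} 10
  7 to go: {3,4,5,6,7,8,9} 10
  8 to go: {2,3,4,5,6,7,8,9} 10
  if 0:t drops first: 10 orders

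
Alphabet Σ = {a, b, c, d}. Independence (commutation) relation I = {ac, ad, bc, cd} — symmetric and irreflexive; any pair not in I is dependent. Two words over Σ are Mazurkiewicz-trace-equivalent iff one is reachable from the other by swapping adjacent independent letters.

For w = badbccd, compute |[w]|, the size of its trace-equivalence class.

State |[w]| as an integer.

42

#0=b has no predecessor
#1=a depends on [0:b]
#2=d depends on [0:b]
#3=b depends on [1:a, 2:d]
#4=c has no predecessor
#5=c depends on [4:c]
#6=d depends on [3:b]
sources: [0:b, 4:c]
N(rest) = Σ N(rest − s) over sources s of rest; N(one piece) = 1:
  size 1 → [5]=1  [6]=1
  size 2 → [3,6]=1  [4,5]=1  [5,6]=2
  size 3 → [1,3,6]=1  [2,3,6]=1  [3,5,6]=3  [4,5,6]=3
  size 4 → [1,2,3,6]=2  [1,3,5,6]=4  [2,3,5,6]=4  [3,4,5,6]=6
  size 5 → [0,1,2,3,6]=2  [1,2,3,5,6]=10  [1,3,4,5,6]=10  [2,3,4,5,6]=10
  first=0(b) contributes 30
  first=4(c) contributes 12
|[w]| = 42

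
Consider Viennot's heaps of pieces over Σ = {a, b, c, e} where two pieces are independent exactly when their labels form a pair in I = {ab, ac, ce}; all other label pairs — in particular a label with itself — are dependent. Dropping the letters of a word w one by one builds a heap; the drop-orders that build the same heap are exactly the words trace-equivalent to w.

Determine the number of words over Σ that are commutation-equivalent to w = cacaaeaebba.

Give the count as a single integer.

92

#0=c has no predecessor
#1=a has no predecessor
#2=c depends on [0:c]
#3=a depends on [1:a]
#4=a depends on [3:a]
#5=e depends on [4:a]
#6=a depends on [5:e]
#7=e depends on [6:a]
#8=b depends on [2:c, 7:e]
#9=b depends on [8:b]
#10=a depends on [7:e]
sources: [0:c, 1:a]
N(rest) = Σ N(rest − s) over sources s of rest; N(one piece) = 1:
  size 1 → [9]=1  [10]=1
  size 2 → [8,9]=1  [9,10]=2
  size 3 → [2,8,9]=1  [8,9,10]=3
  size 4 → [0,2,8,9]=1  [2,8,9,10]=4  [7,8,9,10]=3
  size 5 → [0,2,8,9,10]=5  [2,7,8,9,10]=7  [6,7,8,9,10]=3
  size 6 → [0,2,7,8,9,10]=12  [2,6,7,8,9,10]=10  [5,6,7,8,9,10]=3
  size 7 → [0,2,6,7,8,9,10]=22  [2,5,6,7,8,9,10]=13  [4,5,6,7,8,9,10]=3
  size 8 → [0,2,5,6,7,8,9,10]=35  [2,4,5,6,7,8,9,10]=16  [3,4,5,6,7,8,9,10]=3
  size 9 → [0,2,4,5,6,7,8,9,10]=51  [1,3,4,5,6,7,8,9,10]=3  [2,3,4,5,6,7,8,9,10]=19
  first=0(c) contributes 22
  first=1(a) contributes 70
|[w]| = 92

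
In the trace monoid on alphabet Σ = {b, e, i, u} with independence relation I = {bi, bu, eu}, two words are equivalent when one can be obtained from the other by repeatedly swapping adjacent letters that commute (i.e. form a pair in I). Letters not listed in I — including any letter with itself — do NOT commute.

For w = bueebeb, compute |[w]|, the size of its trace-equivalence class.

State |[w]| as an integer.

7

drop 0:b onto floor
drop 1:u onto floor
drop 2:e onto {0:b}
drop 3:e onto {2:e}
drop 4:b onto {3:e}
drop 5:e onto {4:b}
drop 6:b onto {5:e}
ground layer = {0:b, 1:u}
drop-orders for the pieces not yet dropped (sum over which currently-grounded one goes next):
  1 to go: {1} 1  {6} 1
  2 to go: {1,6} 2  {5,6} 1
  3 to go: {1,5,6} 3  {4,5,6} 1
  4 to go: {1,4,5,6} 4  {3,4,5,6} 1
  5 to go: {1,3,4,5,6} 5  {2,3,4,5,6} 1
  if 0:b drops first: 6 orders
  if 1:u drops first: 1 orders
heap linearizations: 7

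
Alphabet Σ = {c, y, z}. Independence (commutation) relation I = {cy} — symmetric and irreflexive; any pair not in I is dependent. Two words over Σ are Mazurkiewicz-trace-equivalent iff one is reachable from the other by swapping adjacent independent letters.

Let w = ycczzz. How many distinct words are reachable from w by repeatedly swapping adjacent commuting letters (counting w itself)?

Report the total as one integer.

3

piece 0:y — minimal
piece 1:c — minimal
piece 2:c rests on {1:c}
piece 3:z rests on {0:y, 2:c}
piece 4:z rests on {3:z}
piece 5:z rests on {4:z}
minimal pieces: {0:y, 1:c}
ways to finish when only these pieces remain (= sum over removing one remaining piece with nothing left below it):
  1 left: {5}→1
  2 left: {4,5}→1
  3 left: {3,4,5}→1
  4 left: {0,3,4,5}→1  {2,3,4,5}→1
  placing 0:y first → 1 extensions
  placing 1:c first → 2 extensions
total linear extensions = 3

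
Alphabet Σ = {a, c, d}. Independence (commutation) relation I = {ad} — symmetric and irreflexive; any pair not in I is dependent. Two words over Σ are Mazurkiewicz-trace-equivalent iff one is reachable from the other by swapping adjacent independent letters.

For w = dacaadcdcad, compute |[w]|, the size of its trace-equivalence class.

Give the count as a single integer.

12

0(d) covers ∅
1(a) covers ∅
2(c) covers 0:d, 1:a
3(a) covers 2:c
4(a) covers 3:a
5(d) covers 2:c
6(c) covers 4:a, 5:d
7(d) covers 6:c
8(c) covers 7:d
9(a) covers 8:c
10(d) covers 8:c
floor of heap: 0:d, 1:a
completions by unplaced set U, small U first (add the entries for U minus each lowest piece of U):
  |U|=1: {9}:1  {10}:1
  |U|=2: {9,10}:2
  |U|=3: {8,9,10}:2
  |U|=4: {7,8,9,10}:2
  |U|=5: {6,7,8,9,10}:2
  |U|=6: {4,6,7,8,9,10}:2  {5,6,7,8,9,10}:2
  |U|=7: {3,4,6,7,8,9,10}:2  {4,5,6,7,8,9,10}:4
  |U|=8: {3,4,5,6,7,8,9,10}:6
  |U|=9: {2,3,4,5,6,7,8,9,10}:6
  start at 0(d): 6
  start at 1(a): 6
sum over floor = 12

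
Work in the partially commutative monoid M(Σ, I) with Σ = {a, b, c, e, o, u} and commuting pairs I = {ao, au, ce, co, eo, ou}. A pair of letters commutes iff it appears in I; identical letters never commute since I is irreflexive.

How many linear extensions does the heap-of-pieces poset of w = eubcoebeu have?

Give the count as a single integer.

0(e) covers ∅
1(u) covers 0:e
2(b) covers 1:u
3(c) covers 2:b
4(o) covers 2:b
5(e) covers 2:b
6(b) covers 3:c, 4:o, 5:e
7(e) covers 6:b
8(u) covers 7:e
floor of heap: 0:e
completions by unplaced set U, small U first (add the entries for U minus each lowest piece of U):
  |U|=1: {8}:1
  |U|=2: {7,8}:1
  |U|=3: {6,7,8}:1
  |U|=4: {3,6,7,8}:1  {4,6,7,8}:1  {5,6,7,8}:1
  |U|=5: {3,4,6,7,8}:2  {3,5,6,7,8}:2  {4,5,6,7,8}:2
  |U|=6: {3,4,5,6,7,8}:6
  |U|=7: {2,3,4,5,6,7,8}:6
  start at 0(e): 6

6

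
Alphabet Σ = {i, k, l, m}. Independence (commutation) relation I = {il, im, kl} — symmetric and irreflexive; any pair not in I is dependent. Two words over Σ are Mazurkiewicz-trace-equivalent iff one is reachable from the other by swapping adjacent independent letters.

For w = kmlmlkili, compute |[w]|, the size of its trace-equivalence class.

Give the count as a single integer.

10

piece 0:k — minimal
piece 1:m rests on {0:k}
piece 2:l rests on {1:m}
piece 3:m rests on {2:l}
piece 4:l rests on {3:m}
piece 5:k rests on {3:m}
piece 6:i rests on {5:k}
piece 7:l rests on {4:l}
piece 8:i rests on {6:i}
minimal pieces: {0:k}
ways to finish when only these pieces remain (= sum over removing one remaining piece with nothing left below it):
  1 left: {7}→1  {8}→1
  2 left: {4,7}→1  {6,8}→1  {7,8}→2
  3 left: {4,7,8}→3  {5,6,8}→1  {6,7,8}→3
  4 left: {4,6,7,8}→6  {5,6,7,8}→4
  5 left: {4,5,6,7,8}→10
  6 left: {3,4,5,6,7,8}→10
  7 left: {2,3,4,5,6,7,8}→10
  placing 0:k first → 10 extensions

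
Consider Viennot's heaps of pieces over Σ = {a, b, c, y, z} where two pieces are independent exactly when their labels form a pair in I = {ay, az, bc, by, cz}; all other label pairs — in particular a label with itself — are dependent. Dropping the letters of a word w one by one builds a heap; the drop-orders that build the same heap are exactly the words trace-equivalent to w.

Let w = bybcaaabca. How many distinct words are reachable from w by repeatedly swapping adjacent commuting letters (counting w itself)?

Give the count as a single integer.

12

drop 0:b onto floor
drop 1:y onto floor
drop 2:b onto {0:b}
drop 3:c onto {1:y}
drop 4:a onto {2:b, 3:c}
drop 5:a onto {4:a}
drop 6:a onto {5:a}
drop 7:b onto {6:a}
drop 8:c onto {6:a}
drop 9:a onto {7:b, 8:c}
ground layer = {0:b, 1:y}
drop-orders for the pieces not yet dropped (sum over which currently-grounded one goes next):
  1 to go: {9} 1
  2 to go: {7,9} 1  {8,9} 1
  3 to go: {7,8,9} 2
  4 to go: {6,7,8,9} 2
  5 to go: {5,6,7,8,9} 2
  6 to go: {4,5,6,7,8,9} 2
  7 to go: {2,4,5,6,7,8,9} 2  {3,4,5,6,7,8,9} 2
  8 to go: {0,2,4,5,6,7,8,9} 2  {1,3,4,5,6,7,8,9} 2  {2,3,4,5,6,7,8,9} 4
  if 0:b drops first: 6 orders
  if 1:y drops first: 6 orders
heap linearizations: 12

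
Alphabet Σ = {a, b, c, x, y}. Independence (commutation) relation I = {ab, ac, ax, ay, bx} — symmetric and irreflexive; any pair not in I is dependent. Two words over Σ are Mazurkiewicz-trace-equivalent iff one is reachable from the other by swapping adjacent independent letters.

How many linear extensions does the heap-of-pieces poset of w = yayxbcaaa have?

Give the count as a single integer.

piece 0:y — minimal
piece 1:a — minimal
piece 2:y rests on {0:y}
piece 3:x rests on {2:y}
piece 4:b rests on {2:y}
piece 5:c rests on {3:x, 4:b}
piece 6:a rests on {1:a}
piece 7:a rests on {6:a}
piece 8:a rests on {7:a}
minimal pieces: {0:y, 1:a}
ways to finish when only these pieces remain (= sum over removing one remaining piece with nothing left below it):
  1 left: {5}→1  {8}→1
  2 left: {3,5}→1  {4,5}→1  {5,8}→2  {7,8}→1
  3 left: {3,4,5}→2  {3,5,8}→3  {4,5,8}→3  {5,7,8}→3  {6,7,8}→1
  4 left: {1,6,7,8}→1  {2,3,4,5}→2  {3,4,5,8}→8  {3,5,7,8}→6  {4,5,7,8}→6  {5,6,7,8}→4
  5 left: {0,2,3,4,5}→2  {1,5,6,7,8}→5  {2,3,4,5,8}→10  {3,4,5,7,8}→20  {3,5,6,7,8}→10  {4,5,6,7,8}→10
  6 left: {0,2,3,4,5,8}→12  {1,3,5,6,7,8}→15  {1,4,5,6,7,8}→15  {2,3,4,5,7,8}→30  {3,4,5,6,7,8}→40
  7 left: {0,2,3,4,5,7,8}→42  {1,3,4,5,6,7,8}→70  {2,3,4,5,6,7,8}→70
  placing 0:y first → 140 extensions
  placing 1:a first → 112 extensions
total linear extensions = 252

252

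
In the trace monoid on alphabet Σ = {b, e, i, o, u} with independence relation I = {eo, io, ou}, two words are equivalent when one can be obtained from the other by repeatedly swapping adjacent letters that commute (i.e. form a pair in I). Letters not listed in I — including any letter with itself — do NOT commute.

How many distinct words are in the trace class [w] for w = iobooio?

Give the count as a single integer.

8

piece 0:i — minimal
piece 1:o — minimal
piece 2:b rests on {0:i, 1:o}
piece 3:o rests on {2:b}
piece 4:o rests on {3:o}
piece 5:i rests on {2:b}
piece 6:o rests on {4:o}
minimal pieces: {0:i, 1:o}
ways to finish when only these pieces remain (= sum over removing one remaining piece with nothing left below it):
  1 left: {5}→1  {6}→1
  2 left: {4,6}→1  {5,6}→2
  3 left: {3,4,6}→1  {4,5,6}→3
  4 left: {3,4,5,6}→4
  5 left: {2,3,4,5,6}→4
  placing 0:i first → 4 extensions
  placing 1:o first → 4 extensions
total linear extensions = 8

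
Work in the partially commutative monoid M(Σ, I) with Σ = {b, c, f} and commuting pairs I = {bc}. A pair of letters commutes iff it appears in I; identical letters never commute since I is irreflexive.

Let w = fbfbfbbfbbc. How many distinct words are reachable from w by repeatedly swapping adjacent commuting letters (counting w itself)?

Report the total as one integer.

0(f) covers ∅
1(b) covers 0:f
2(f) covers 1:b
3(b) covers 2:f
4(f) covers 3:b
5(b) covers 4:f
6(b) covers 5:b
7(f) covers 6:b
8(b) covers 7:f
9(b) covers 8:b
10(c) covers 7:f
floor of heap: 0:f
completions by unplaced set U, small U first (add the entries for U minus each lowest piece of U):
  |U|=1: {9}:1  {10}:1
  |U|=2: {8,9}:1  {9,10}:2
  |U|=3: {8,9,10}:3
  |U|=4: {7,8,9,10}:3
  |U|=5: {6,7,8,9,10}:3
  |U|=6: {5,6,7,8,9,10}:3
  |U|=7: {4,5,6,7,8,9,10}:3
  |U|=8: {3,4,5,6,7,8,9,10}:3
  |U|=9: {2,3,4,5,6,7,8,9,10}:3
  start at 0(f): 3

3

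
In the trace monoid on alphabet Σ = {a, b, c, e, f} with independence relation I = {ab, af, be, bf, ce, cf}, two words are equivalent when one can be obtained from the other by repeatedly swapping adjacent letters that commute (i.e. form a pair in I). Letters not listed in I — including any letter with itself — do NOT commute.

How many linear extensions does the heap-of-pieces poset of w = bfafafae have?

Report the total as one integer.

160

0(b) covers ∅
1(f) covers ∅
2(a) covers ∅
3(f) covers 1:f
4(a) covers 2:a
5(f) covers 3:f
6(a) covers 4:a
7(e) covers 5:f, 6:a
floor of heap: 0:b, 1:f, 2:a
completions by unplaced set U, small U first (add the entries for U minus each lowest piece of U):
  |U|=1: {0}:1  {7}:1
  |U|=2: {0,7}:2  {5,7}:1  {6,7}:1
  |U|=3: {0,5,7}:3  {0,6,7}:3  {3,5,7}:1  {4,6,7}:1  {5,6,7}:2
  |U|=4: {0,3,5,7}:4  {0,4,6,7}:4  {0,5,6,7}:8  {1,3,5,7}:1  {2,4,6,7}:1  {3,5,6,7}:3  {4,5,6,7}:3
  |U|=5: {0,1,3,5,7}:5  {0,2,4,6,7}:5  {0,3,5,6,7}:15  {0,4,5,6,7}:15  {1,3,5,6,7}:4  {2,4,5,6,7}:4  {3,4,5,6,7}:6
  |U|=6: {0,1,3,5,6,7}:24  {0,2,4,5,6,7}:24  {0,3,4,5,6,7}:36  {1,3,4,5,6,7}:10  {2,3,4,5,6,7}:10
  start at 0(b): 20
  start at 1(f): 70
  start at 2(a): 70
sum over floor = 160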